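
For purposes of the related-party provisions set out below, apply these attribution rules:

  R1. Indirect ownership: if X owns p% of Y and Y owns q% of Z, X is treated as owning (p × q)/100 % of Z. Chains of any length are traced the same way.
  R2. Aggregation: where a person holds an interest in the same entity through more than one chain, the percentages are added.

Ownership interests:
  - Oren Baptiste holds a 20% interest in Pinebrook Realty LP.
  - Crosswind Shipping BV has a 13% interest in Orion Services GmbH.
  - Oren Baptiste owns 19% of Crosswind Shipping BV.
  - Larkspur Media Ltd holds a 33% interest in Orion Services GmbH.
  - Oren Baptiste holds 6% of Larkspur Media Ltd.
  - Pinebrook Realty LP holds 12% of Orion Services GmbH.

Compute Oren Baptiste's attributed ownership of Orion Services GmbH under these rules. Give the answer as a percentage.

6.85%

Chain via Crosswind Shipping BV (R1): 19% × 13% = 2.47% of Orion Services GmbH.
Chain via Larkspur Media Ltd (R1): 6% × 33% = 1.98% of Orion Services GmbH.
Chain via Pinebrook Realty LP (R1): 20% × 12% = 2.4% of Orion Services GmbH.
Aggregating (R2): 2.47% + 1.98% + 2.4% = 6.85%.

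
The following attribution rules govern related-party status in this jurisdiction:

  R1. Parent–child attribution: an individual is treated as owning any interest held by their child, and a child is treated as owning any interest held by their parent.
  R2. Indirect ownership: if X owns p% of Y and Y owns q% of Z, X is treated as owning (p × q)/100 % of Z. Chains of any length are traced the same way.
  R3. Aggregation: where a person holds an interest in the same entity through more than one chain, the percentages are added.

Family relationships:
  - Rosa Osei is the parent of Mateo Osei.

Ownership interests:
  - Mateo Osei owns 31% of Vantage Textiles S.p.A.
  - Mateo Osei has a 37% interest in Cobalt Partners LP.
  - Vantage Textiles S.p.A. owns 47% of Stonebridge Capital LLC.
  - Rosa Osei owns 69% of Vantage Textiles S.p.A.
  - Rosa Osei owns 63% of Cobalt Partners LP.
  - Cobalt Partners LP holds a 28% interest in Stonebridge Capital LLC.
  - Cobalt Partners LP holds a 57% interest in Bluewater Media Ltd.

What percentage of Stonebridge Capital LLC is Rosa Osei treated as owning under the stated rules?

By parent–child attribution (R1), Rosa Osei is treated as also owning Mateo Osei's interest in Cobalt Partners LP, giving 63% + 37% = 100%.
By parent–child attribution (R1), Rosa Osei is treated as also owning Mateo Osei's interest in Vantage Textiles S.p.A, giving 69% + 31% = 100%.
Chain via Cobalt Partners LP (R2): 100% × 28% = 28% of Stonebridge Capital LLC.
Chain via Vantage Textiles S.p.A. (R2): 100% × 47% = 47% of Stonebridge Capital LLC.
Aggregating (R3): 28% + 47% = 75%.

75%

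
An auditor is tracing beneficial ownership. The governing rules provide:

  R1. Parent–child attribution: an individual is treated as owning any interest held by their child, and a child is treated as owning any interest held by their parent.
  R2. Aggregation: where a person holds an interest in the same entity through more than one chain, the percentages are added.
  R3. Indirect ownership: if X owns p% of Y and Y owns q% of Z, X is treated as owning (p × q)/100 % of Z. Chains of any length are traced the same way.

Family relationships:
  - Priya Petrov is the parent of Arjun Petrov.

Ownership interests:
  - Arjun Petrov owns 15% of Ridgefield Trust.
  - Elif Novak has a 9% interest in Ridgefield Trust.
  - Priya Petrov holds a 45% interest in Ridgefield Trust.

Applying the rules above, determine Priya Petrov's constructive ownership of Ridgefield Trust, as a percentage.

60%

By parent–child attribution (R1), Priya Petrov is treated as also owning Arjun Petrov's interest in Ridgefield Trust, giving 45% + 15% = 60%.
Direct interest in Ridgefield Trust: 60%.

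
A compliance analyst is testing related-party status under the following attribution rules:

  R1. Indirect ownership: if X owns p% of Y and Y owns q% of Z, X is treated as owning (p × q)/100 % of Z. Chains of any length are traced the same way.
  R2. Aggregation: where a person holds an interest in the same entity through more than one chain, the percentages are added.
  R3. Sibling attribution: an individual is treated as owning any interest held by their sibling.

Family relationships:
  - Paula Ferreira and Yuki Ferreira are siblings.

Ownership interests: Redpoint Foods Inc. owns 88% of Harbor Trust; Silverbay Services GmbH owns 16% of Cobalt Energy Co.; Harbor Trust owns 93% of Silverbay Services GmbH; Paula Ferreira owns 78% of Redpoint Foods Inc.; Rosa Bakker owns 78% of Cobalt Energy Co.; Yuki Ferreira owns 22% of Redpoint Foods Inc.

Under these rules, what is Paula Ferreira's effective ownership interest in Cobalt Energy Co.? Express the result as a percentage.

By sibling attribution (R3), Paula Ferreira is treated as also owning Yuki Ferreira's interest in Redpoint Foods Inc, giving 78% + 22% = 100%.
Chain via Redpoint Foods Inc. → Harbor Trust → Silverbay Services GmbH (R1): 100% × 88% × 93% × 16% = 13.0944% of Cobalt Energy Co.

13.0944%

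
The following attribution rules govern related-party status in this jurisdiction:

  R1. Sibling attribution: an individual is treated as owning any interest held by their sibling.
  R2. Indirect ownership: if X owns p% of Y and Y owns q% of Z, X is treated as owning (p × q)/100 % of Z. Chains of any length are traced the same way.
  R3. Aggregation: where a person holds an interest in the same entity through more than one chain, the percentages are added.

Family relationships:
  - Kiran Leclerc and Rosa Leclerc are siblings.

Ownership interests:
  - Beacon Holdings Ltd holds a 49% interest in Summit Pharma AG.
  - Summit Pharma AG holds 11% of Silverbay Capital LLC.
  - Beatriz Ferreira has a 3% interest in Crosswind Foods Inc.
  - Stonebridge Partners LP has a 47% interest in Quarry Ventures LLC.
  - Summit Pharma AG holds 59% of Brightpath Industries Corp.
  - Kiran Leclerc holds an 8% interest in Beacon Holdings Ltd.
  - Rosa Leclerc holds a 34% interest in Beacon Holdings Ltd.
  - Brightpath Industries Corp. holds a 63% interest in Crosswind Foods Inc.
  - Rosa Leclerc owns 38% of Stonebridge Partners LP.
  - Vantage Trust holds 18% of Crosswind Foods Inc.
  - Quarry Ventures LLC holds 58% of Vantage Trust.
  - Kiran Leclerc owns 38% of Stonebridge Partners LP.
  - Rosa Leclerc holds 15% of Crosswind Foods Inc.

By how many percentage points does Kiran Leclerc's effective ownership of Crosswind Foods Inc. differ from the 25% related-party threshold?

1.378754

By sibling attribution (R1), Kiran Leclerc is treated as also owning Rosa Leclerc's interest in Stonebridge Partners LP, giving 38% + 38% = 76%.
By sibling attribution (R1), Kiran Leclerc is treated as also owning Rosa Leclerc's interest in Beacon Holdings Ltd, giving 8% + 34% = 42%.
By sibling attribution (R1), Kiran Leclerc is treated as owning Rosa Leclerc's 15% interest in Crosswind Foods Inc.
Chain via Stonebridge Partners LP → Quarry Ventures LLC → Vantage Trust (R2): 76% × 47% × 58% × 18% = 3.729168% of Crosswind Foods Inc.
Chain via Beacon Holdings Ltd → Summit Pharma AG → Brightpath Industries Corp. (R2): 42% × 49% × 59% × 63% = 7.649586% of Crosswind Foods Inc.
Direct interest in Crosswind Foods Inc: 15%.
Aggregating (R3): 3.729168% + 7.649586% + 15% = 26.378754%.
26.378754% exceeds the 25% threshold by 1.378754 percentage points.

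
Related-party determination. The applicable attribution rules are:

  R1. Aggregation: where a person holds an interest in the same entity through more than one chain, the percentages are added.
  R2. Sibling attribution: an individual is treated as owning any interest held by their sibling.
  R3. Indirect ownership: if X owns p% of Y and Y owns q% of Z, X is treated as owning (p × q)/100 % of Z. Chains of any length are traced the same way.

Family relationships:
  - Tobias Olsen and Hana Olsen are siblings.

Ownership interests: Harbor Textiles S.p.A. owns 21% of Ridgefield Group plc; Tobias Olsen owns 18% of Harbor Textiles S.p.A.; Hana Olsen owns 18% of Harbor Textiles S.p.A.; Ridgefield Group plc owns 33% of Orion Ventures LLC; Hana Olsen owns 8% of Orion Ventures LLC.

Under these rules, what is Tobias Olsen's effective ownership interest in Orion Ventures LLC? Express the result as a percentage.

By sibling attribution (R2), Tobias Olsen is treated as also owning Hana Olsen's interest in Harbor Textiles S.p.A, giving 18% + 18% = 36%.
By sibling attribution (R2), Tobias Olsen is treated as owning Hana Olsen's 8% interest in Orion Ventures LLC.
Chain via Harbor Textiles S.p.A. → Ridgefield Group plc (R3): 36% × 21% × 33% = 2.4948% of Orion Ventures LLC.
Direct interest in Orion Ventures LLC: 8%.
Aggregating (R1): 2.4948% + 8% = 10.4948%.

10.4948%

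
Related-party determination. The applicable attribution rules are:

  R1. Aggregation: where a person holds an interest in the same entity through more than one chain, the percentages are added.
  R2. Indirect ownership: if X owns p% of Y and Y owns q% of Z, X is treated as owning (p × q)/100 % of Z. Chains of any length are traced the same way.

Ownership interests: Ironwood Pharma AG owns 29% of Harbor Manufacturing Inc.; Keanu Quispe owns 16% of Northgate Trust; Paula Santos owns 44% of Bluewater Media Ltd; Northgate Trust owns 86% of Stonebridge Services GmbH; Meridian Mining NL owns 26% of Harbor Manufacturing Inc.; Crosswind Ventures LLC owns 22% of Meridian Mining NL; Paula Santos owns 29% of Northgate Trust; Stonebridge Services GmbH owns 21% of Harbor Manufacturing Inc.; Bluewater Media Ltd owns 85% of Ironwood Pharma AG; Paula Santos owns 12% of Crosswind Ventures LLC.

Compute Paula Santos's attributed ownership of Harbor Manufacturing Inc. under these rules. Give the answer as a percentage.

16.7698%

Chain via Bluewater Media Ltd → Ironwood Pharma AG (R2): 44% × 85% × 29% = 10.846% of Harbor Manufacturing Inc.
Chain via Crosswind Ventures LLC → Meridian Mining NL (R2): 12% × 22% × 26% = 0.6864% of Harbor Manufacturing Inc.
Chain via Northgate Trust → Stonebridge Services GmbH (R2): 29% × 86% × 21% = 5.2374% of Harbor Manufacturing Inc.
Aggregating (R1): 10.846% + 0.6864% + 5.2374% = 16.7698%.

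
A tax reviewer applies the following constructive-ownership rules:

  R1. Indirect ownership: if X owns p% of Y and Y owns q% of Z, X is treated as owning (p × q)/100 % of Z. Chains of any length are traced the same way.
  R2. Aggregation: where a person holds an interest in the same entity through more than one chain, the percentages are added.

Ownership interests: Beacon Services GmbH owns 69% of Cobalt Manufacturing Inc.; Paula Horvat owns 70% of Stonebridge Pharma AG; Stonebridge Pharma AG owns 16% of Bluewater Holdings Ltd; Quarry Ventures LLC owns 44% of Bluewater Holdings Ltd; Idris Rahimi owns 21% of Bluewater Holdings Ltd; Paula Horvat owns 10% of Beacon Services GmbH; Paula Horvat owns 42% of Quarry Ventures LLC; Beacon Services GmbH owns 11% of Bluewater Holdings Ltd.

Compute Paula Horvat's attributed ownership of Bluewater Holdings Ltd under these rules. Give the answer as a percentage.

30.78%

Chain via Beacon Services GmbH (R1): 10% × 11% = 1.1% of Bluewater Holdings Ltd.
Chain via Quarry Ventures LLC (R1): 42% × 44% = 18.48% of Bluewater Holdings Ltd.
Chain via Stonebridge Pharma AG (R1): 70% × 16% = 11.2% of Bluewater Holdings Ltd.
Aggregating (R2): 1.1% + 18.48% + 11.2% = 30.78%.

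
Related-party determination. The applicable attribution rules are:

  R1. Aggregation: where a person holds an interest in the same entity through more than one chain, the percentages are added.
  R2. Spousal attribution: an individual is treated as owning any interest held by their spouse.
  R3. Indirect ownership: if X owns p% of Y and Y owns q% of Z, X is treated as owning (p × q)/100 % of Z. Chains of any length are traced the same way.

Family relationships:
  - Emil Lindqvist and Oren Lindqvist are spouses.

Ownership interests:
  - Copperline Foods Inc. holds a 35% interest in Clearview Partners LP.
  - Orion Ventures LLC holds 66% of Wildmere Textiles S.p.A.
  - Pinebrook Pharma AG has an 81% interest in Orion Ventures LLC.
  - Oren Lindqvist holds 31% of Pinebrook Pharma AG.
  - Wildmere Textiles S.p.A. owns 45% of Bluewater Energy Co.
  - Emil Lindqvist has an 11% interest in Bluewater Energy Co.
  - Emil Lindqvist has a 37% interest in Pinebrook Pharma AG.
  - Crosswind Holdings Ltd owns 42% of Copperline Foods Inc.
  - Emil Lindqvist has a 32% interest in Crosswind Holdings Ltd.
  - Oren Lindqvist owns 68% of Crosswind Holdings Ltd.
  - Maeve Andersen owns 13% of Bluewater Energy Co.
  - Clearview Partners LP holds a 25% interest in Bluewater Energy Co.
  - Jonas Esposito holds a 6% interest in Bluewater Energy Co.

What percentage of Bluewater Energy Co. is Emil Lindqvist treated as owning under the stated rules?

31.03376%

By spousal attribution (R2), Emil Lindqvist is treated as also owning Oren Lindqvist's interest in Crosswind Holdings Ltd, giving 32% + 68% = 100%.
By spousal attribution (R2), Emil Lindqvist is treated as also owning Oren Lindqvist's interest in Pinebrook Pharma AG, giving 37% + 31% = 68%.
Chain via Crosswind Holdings Ltd → Copperline Foods Inc. → Clearview Partners LP (R3): 100% × 42% × 35% × 25% = 3.675% of Bluewater Energy Co.
Chain via Pinebrook Pharma AG → Orion Ventures LLC → Wildmere Textiles S.p.A. (R3): 68% × 81% × 66% × 45% = 16.35876% of Bluewater Energy Co.
Direct interest in Bluewater Energy Co: 11%.
Aggregating (R1): 3.675% + 16.35876% + 11% = 31.03376%.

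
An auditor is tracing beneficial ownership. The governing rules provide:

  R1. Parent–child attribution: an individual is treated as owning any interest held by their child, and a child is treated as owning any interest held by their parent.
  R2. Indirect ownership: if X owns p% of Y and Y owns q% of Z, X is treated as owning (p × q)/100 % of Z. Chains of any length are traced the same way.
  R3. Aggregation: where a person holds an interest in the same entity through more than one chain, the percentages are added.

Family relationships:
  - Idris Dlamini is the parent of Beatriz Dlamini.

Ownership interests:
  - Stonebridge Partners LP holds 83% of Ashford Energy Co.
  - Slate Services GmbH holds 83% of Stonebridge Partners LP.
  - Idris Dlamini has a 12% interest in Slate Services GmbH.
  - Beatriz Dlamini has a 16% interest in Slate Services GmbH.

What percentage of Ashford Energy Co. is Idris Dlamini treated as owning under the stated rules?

By parent–child attribution (R1), Idris Dlamini is treated as also owning Beatriz Dlamini's interest in Slate Services GmbH, giving 12% + 16% = 28%.
Chain via Slate Services GmbH → Stonebridge Partners LP (R2): 28% × 83% × 83% = 19.2892% of Ashford Energy Co.

19.2892%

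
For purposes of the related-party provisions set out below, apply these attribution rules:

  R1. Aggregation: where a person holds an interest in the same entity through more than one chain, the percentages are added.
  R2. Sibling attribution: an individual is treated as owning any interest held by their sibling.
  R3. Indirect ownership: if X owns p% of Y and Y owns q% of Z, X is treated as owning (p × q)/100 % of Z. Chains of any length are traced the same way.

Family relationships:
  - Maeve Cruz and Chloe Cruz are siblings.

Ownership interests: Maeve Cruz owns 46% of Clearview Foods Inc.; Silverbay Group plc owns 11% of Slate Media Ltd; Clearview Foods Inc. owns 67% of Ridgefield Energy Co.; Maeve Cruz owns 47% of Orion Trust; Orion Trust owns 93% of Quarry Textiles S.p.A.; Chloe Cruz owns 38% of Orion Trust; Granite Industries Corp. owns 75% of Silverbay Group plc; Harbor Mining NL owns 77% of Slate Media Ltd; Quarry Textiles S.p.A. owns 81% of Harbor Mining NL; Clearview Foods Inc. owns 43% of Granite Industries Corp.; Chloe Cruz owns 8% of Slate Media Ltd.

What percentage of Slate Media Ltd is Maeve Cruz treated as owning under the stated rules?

58.935335%

By sibling attribution (R2), Maeve Cruz is treated as also owning Chloe Cruz's interest in Orion Trust, giving 47% + 38% = 85%.
By sibling attribution (R2), Maeve Cruz is treated as owning Chloe Cruz's 8% interest in Slate Media Ltd.
Chain via Orion Trust → Quarry Textiles S.p.A. → Harbor Mining NL (R3): 85% × 93% × 81% × 77% = 49.303485% of Slate Media Ltd.
Chain via Clearview Foods Inc. → Granite Industries Corp. → Silverbay Group plc (R3): 46% × 43% × 75% × 11% = 1.63185% of Slate Media Ltd.
Direct interest in Slate Media Ltd: 8%.
Aggregating (R1): 49.303485% + 1.63185% + 8% = 58.935335%.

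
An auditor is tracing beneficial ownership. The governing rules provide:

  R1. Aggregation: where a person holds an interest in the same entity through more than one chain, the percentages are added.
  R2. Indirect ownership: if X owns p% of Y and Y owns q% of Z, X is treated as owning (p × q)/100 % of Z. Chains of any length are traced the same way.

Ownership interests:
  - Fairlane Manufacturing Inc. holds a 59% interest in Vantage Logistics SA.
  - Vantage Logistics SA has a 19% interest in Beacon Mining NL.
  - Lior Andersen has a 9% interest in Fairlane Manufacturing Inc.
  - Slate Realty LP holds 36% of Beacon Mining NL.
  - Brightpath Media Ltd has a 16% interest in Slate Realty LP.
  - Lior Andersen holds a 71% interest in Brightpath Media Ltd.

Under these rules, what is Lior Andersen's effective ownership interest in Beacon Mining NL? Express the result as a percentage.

5.0985%

Chain via Brightpath Media Ltd → Slate Realty LP (R2): 71% × 16% × 36% = 4.0896% of Beacon Mining NL.
Chain via Fairlane Manufacturing Inc. → Vantage Logistics SA (R2): 9% × 59% × 19% = 1.0089% of Beacon Mining NL.
Aggregating (R1): 4.0896% + 1.0089% = 5.0985%.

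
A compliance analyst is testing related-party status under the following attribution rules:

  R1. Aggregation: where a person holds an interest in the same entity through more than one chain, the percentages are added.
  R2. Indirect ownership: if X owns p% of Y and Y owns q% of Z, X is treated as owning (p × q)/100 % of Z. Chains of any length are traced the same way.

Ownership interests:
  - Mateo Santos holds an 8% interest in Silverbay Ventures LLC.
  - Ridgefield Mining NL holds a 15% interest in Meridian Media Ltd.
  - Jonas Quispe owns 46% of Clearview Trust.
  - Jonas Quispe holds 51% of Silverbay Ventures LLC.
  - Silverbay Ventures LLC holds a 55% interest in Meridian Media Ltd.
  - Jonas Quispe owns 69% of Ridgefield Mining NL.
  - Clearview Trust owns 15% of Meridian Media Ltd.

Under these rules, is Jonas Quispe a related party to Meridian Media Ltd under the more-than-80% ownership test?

Chain via Ridgefield Mining NL (R2): 69% × 15% = 10.35% of Meridian Media Ltd.
Chain via Silverbay Ventures LLC (R2): 51% × 55% = 28.05% of Meridian Media Ltd.
Chain via Clearview Trust (R2): 46% × 15% = 6.9% of Meridian Media Ltd.
Aggregating (R1): 10.35% + 28.05% + 6.9% = 45.3%.
45.3% does not exceed the 80% threshold, so Jonas is not a related party to Meridian Media Ltd.

No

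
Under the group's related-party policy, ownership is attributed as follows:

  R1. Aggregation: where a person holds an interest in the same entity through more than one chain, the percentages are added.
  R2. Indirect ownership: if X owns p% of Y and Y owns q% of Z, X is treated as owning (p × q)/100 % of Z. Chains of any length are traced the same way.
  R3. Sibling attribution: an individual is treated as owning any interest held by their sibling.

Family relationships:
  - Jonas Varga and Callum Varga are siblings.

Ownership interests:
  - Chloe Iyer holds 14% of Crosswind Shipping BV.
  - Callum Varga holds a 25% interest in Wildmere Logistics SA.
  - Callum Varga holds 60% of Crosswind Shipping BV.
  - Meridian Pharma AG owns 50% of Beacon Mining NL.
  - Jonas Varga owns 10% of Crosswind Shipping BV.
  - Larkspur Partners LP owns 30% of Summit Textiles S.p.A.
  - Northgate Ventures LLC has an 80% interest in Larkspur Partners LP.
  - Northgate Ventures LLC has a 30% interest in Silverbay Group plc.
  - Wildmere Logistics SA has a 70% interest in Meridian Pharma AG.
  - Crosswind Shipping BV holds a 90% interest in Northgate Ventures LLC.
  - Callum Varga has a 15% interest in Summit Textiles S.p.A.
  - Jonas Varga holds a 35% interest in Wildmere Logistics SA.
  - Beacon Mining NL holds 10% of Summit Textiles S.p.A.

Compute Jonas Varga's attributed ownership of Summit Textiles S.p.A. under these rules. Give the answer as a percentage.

By sibling attribution (R3), Jonas Varga is treated as also owning Callum Varga's interest in Crosswind Shipping BV, giving 10% + 60% = 70%.
By sibling attribution (R3), Jonas Varga is treated as also owning Callum Varga's interest in Wildmere Logistics SA, giving 35% + 25% = 60%.
By sibling attribution (R3), Jonas Varga is treated as owning Callum Varga's 15% interest in Summit Textiles S.p.A.
Chain via Crosswind Shipping BV → Northgate Ventures LLC → Larkspur Partners LP (R2): 70% × 90% × 80% × 30% = 15.12% of Summit Textiles S.p.A.
Chain via Wildmere Logistics SA → Meridian Pharma AG → Beacon Mining NL (R2): 60% × 70% × 50% × 10% = 2.1% of Summit Textiles S.p.A.
Direct interest in Summit Textiles S.p.A: 15%.
Aggregating (R1): 15.12% + 2.1% + 15% = 32.22%.

32.22%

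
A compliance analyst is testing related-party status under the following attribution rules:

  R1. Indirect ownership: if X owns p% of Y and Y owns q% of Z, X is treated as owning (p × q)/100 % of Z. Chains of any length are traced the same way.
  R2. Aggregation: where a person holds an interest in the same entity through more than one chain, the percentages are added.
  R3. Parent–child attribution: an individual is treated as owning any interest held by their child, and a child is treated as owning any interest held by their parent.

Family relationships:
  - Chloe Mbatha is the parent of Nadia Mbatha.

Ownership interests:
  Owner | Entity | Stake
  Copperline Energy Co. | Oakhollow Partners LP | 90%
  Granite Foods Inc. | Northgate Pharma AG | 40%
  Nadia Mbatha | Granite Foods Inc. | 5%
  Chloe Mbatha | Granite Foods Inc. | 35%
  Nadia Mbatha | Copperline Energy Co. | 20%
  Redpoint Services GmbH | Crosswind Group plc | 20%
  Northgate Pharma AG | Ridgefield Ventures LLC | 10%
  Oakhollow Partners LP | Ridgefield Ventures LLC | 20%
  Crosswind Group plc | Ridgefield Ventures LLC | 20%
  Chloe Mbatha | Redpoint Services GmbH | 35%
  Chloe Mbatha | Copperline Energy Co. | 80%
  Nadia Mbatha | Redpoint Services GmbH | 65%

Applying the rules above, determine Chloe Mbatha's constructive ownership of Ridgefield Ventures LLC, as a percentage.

By parent–child attribution (R3), Chloe Mbatha is treated as also owning Nadia Mbatha's interest in Copperline Energy Co, giving 80% + 20% = 100%.
By parent–child attribution (R3), Chloe Mbatha is treated as also owning Nadia Mbatha's interest in Redpoint Services GmbH, giving 35% + 65% = 100%.
By parent–child attribution (R3), Chloe Mbatha is treated as also owning Nadia Mbatha's interest in Granite Foods Inc, giving 35% + 5% = 40%.
Chain via Copperline Energy Co. → Oakhollow Partners LP (R1): 100% × 90% × 20% = 18% of Ridgefield Ventures LLC.
Chain via Redpoint Services GmbH → Crosswind Group plc (R1): 100% × 20% × 20% = 4% of Ridgefield Ventures LLC.
Chain via Granite Foods Inc. → Northgate Pharma AG (R1): 40% × 40% × 10% = 1.6% of Ridgefield Ventures LLC.
Aggregating (R2): 18% + 4% + 1.6% = 23.6%.

23.6%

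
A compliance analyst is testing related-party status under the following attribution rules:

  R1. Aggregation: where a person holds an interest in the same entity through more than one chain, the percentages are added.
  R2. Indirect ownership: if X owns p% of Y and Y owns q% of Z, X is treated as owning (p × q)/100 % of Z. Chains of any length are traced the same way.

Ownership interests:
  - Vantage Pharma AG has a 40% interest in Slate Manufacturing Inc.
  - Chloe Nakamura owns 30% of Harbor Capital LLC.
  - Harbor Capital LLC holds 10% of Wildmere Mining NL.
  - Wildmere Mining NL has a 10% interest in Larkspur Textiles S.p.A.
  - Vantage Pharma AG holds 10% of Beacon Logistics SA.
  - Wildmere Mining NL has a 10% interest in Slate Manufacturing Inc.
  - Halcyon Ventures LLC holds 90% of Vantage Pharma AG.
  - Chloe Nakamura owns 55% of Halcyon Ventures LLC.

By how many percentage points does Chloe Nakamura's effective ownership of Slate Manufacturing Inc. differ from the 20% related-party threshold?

0.1

Chain via Halcyon Ventures LLC → Vantage Pharma AG (R2): 55% × 90% × 40% = 19.8% of Slate Manufacturing Inc.
Chain via Harbor Capital LLC → Wildmere Mining NL (R2): 30% × 10% × 10% = 0.3% of Slate Manufacturing Inc.
Aggregating (R1): 19.8% + 0.3% = 20.1%.
20.1% exceeds the 20% threshold by 0.1 percentage points.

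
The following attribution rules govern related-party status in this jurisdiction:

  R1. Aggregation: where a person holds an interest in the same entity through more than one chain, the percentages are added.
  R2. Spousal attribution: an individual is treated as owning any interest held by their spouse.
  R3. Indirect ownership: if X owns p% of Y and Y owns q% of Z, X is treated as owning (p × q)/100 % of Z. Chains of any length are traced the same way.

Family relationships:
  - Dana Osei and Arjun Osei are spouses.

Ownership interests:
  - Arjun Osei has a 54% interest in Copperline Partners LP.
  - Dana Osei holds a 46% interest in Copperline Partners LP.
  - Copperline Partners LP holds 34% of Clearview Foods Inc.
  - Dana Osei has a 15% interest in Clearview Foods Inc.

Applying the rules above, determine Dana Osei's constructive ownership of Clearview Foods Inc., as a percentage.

By spousal attribution (R2), Dana Osei is treated as also owning Arjun Osei's interest in Copperline Partners LP, giving 46% + 54% = 100%.
Chain via Copperline Partners LP (R3): 100% × 34% = 34% of Clearview Foods Inc.
Direct interest in Clearview Foods Inc: 15%.
Aggregating (R1): 34% + 15% = 49%.

49%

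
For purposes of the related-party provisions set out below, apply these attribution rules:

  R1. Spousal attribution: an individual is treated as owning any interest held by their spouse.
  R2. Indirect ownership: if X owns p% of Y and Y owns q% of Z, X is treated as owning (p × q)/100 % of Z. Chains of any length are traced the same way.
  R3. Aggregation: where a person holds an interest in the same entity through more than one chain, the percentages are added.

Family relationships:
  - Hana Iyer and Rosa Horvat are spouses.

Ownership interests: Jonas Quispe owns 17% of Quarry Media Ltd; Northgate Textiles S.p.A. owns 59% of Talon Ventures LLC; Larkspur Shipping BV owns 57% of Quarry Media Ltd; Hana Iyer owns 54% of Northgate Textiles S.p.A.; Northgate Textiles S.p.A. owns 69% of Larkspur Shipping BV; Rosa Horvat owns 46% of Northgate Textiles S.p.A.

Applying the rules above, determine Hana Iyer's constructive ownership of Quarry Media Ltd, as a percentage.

By spousal attribution (R1), Hana Iyer is treated as also owning Rosa Horvat's interest in Northgate Textiles S.p.A, giving 54% + 46% = 100%.
Chain via Northgate Textiles S.p.A. → Larkspur Shipping BV (R2): 100% × 69% × 57% = 39.33% of Quarry Media Ltd.

39.33%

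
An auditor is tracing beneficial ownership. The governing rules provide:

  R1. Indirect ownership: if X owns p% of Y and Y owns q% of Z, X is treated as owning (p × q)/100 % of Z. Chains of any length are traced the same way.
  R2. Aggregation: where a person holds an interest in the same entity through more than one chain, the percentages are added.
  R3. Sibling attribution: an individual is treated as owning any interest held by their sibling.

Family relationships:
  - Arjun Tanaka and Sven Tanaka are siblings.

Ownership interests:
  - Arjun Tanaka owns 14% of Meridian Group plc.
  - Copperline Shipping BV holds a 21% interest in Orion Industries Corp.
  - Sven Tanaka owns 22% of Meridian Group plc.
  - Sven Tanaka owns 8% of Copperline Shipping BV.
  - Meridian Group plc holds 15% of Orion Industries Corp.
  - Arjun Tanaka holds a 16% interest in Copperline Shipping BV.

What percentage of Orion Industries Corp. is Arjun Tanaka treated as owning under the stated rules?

By sibling attribution (R3), Arjun Tanaka is treated as also owning Sven Tanaka's interest in Meridian Group plc, giving 14% + 22% = 36%.
By sibling attribution (R3), Arjun Tanaka is treated as also owning Sven Tanaka's interest in Copperline Shipping BV, giving 16% + 8% = 24%.
Chain via Meridian Group plc (R1): 36% × 15% = 5.4% of Orion Industries Corp.
Chain via Copperline Shipping BV (R1): 24% × 21% = 5.04% of Orion Industries Corp.
Aggregating (R2): 5.4% + 5.04% = 10.44%.

10.44%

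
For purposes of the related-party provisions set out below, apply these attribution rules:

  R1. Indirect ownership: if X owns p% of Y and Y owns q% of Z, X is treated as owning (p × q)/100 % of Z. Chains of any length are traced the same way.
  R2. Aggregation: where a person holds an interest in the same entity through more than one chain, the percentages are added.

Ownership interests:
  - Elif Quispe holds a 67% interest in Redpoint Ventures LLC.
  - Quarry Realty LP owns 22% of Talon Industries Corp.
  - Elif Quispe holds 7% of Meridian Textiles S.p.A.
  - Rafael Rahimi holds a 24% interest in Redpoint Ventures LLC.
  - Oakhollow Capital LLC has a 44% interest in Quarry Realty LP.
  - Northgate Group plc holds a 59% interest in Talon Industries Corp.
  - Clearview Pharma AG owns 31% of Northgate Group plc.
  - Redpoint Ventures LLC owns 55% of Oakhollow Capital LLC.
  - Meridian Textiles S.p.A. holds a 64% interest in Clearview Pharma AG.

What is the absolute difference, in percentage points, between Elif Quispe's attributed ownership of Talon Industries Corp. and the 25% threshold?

Chain via Redpoint Ventures LLC → Oakhollow Capital LLC → Quarry Realty LP (R1): 67% × 55% × 44% × 22% = 3.56708% of Talon Industries Corp.
Chain via Meridian Textiles S.p.A. → Clearview Pharma AG → Northgate Group plc (R1): 7% × 64% × 31% × 59% = 0.819392% of Talon Industries Corp.
Aggregating (R2): 3.56708% + 0.819392% = 4.386472%.
4.386472% falls short of the 25% threshold by 20.613528 percentage points.

20.613528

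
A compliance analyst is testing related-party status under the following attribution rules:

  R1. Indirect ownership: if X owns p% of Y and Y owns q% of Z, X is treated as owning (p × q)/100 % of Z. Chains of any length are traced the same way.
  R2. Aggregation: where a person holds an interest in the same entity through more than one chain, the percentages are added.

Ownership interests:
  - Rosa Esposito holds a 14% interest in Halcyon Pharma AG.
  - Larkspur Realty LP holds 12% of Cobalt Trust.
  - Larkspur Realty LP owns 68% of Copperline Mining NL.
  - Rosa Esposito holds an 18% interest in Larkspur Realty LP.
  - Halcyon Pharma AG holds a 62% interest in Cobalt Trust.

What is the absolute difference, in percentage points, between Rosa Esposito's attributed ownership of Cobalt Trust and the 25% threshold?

Chain via Larkspur Realty LP (R1): 18% × 12% = 2.16% of Cobalt Trust.
Chain via Halcyon Pharma AG (R1): 14% × 62% = 8.68% of Cobalt Trust.
Aggregating (R2): 2.16% + 8.68% = 10.84%.
10.84% falls short of the 25% threshold by 14.16 percentage points.

14.16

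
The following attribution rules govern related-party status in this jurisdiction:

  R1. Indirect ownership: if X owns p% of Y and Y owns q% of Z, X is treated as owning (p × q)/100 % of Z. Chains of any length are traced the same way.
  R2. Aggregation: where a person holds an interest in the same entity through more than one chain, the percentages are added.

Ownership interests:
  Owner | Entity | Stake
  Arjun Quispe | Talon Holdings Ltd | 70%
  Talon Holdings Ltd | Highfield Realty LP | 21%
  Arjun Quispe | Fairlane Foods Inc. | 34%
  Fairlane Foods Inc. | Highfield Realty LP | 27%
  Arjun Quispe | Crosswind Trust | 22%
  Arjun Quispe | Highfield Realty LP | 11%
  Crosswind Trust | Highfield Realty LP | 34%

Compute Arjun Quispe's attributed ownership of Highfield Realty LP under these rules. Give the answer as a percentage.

Chain via Fairlane Foods Inc. (R1): 34% × 27% = 9.18% of Highfield Realty LP.
Chain via Talon Holdings Ltd (R1): 70% × 21% = 14.7% of Highfield Realty LP.
Chain via Crosswind Trust (R1): 22% × 34% = 7.48% of Highfield Realty LP.
Direct interest in Highfield Realty LP: 11%.
Aggregating (R2): 9.18% + 14.7% + 7.48% + 11% = 42.36%.

42.36%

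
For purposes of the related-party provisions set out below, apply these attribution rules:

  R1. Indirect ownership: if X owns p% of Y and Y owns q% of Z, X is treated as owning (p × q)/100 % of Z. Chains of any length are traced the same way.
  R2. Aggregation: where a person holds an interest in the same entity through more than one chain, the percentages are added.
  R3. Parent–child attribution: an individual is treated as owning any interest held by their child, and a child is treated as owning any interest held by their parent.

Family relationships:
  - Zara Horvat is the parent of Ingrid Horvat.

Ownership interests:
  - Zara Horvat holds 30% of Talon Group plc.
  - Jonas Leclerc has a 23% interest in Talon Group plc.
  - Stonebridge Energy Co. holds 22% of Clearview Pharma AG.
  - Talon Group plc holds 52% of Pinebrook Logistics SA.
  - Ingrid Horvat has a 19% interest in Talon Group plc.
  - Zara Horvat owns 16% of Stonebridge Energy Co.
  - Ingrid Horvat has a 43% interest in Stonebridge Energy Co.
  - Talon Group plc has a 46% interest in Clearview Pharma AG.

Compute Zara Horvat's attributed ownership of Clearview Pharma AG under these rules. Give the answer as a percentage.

By parent–child attribution (R3), Zara Horvat is treated as also owning Ingrid Horvat's interest in Talon Group plc, giving 30% + 19% = 49%.
By parent–child attribution (R3), Zara Horvat is treated as also owning Ingrid Horvat's interest in Stonebridge Energy Co, giving 16% + 43% = 59%.
Chain via Talon Group plc (R1): 49% × 46% = 22.54% of Clearview Pharma AG.
Chain via Stonebridge Energy Co. (R1): 59% × 22% = 12.98% of Clearview Pharma AG.
Aggregating (R2): 22.54% + 12.98% = 35.52%.

35.52%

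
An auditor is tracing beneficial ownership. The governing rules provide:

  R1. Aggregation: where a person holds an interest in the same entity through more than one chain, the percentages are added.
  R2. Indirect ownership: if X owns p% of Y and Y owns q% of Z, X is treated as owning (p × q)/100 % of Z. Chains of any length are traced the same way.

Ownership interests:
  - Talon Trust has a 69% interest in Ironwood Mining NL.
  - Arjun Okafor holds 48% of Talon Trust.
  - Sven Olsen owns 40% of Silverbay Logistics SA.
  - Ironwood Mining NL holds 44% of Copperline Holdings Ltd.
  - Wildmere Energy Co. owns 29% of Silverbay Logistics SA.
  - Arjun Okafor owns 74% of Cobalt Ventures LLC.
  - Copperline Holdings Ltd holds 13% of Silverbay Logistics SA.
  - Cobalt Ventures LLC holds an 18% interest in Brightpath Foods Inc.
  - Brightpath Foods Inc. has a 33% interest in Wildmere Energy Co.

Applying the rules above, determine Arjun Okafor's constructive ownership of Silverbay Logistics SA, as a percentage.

3.169188%

Chain via Cobalt Ventures LLC → Brightpath Foods Inc. → Wildmere Energy Co. (R2): 74% × 18% × 33% × 29% = 1.274724% of Silverbay Logistics SA.
Chain via Talon Trust → Ironwood Mining NL → Copperline Holdings Ltd (R2): 48% × 69% × 44% × 13% = 1.894464% of Silverbay Logistics SA.
Aggregating (R1): 1.274724% + 1.894464% = 3.169188%.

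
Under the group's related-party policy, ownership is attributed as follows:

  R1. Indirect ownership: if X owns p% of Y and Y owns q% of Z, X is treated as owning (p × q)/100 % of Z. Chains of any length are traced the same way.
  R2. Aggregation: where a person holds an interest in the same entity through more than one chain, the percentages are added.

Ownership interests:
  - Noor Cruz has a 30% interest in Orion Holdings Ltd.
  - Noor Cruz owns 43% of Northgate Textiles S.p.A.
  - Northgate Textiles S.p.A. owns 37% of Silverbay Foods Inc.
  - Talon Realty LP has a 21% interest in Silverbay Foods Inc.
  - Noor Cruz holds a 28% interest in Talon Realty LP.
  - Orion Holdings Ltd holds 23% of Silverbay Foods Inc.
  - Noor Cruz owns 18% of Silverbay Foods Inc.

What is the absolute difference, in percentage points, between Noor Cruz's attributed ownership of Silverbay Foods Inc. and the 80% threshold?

Chain via Northgate Textiles S.p.A. (R1): 43% × 37% = 15.91% of Silverbay Foods Inc.
Chain via Talon Realty LP (R1): 28% × 21% = 5.88% of Silverbay Foods Inc.
Chain via Orion Holdings Ltd (R1): 30% × 23% = 6.9% of Silverbay Foods Inc.
Direct interest in Silverbay Foods Inc: 18%.
Aggregating (R2): 15.91% + 5.88% + 6.9% + 18% = 46.69%.
46.69% falls short of the 80% threshold by 33.31 percentage points.

33.31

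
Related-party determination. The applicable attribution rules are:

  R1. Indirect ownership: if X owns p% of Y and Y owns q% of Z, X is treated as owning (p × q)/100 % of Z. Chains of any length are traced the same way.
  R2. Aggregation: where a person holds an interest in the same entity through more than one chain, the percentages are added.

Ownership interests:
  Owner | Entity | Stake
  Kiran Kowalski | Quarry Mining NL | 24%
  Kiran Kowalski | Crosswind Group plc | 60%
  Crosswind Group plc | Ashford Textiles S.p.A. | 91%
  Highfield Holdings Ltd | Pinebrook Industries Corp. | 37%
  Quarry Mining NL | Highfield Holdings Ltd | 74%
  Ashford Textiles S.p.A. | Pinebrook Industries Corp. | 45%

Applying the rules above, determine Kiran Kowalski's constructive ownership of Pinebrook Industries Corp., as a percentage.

31.1412%

Chain via Crosswind Group plc → Ashford Textiles S.p.A. (R1): 60% × 91% × 45% = 24.57% of Pinebrook Industries Corp.
Chain via Quarry Mining NL → Highfield Holdings Ltd (R1): 24% × 74% × 37% = 6.5712% of Pinebrook Industries Corp.
Aggregating (R2): 24.57% + 6.5712% = 31.1412%.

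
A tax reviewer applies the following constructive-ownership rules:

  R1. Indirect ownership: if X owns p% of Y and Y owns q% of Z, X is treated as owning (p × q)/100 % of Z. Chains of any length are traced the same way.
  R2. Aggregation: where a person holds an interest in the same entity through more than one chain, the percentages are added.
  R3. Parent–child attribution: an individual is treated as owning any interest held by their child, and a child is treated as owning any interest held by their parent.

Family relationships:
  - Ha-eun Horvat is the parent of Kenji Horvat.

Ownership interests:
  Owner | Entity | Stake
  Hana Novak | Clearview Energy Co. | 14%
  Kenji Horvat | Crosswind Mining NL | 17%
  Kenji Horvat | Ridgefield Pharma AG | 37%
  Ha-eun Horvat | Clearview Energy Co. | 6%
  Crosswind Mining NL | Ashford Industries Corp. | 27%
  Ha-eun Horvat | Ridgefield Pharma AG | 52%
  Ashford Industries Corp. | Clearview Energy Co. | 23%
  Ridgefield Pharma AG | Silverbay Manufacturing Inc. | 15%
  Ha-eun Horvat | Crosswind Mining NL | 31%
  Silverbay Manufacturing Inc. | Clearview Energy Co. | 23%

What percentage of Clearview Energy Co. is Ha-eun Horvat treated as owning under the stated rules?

12.0513%

By parent–child attribution (R3), Ha-eun Horvat is treated as also owning Kenji Horvat's interest in Ridgefield Pharma AG, giving 52% + 37% = 89%.
By parent–child attribution (R3), Ha-eun Horvat is treated as also owning Kenji Horvat's interest in Crosswind Mining NL, giving 31% + 17% = 48%.
Chain via Ridgefield Pharma AG → Silverbay Manufacturing Inc. (R1): 89% × 15% × 23% = 3.0705% of Clearview Energy Co.
Chain via Crosswind Mining NL → Ashford Industries Corp. (R1): 48% × 27% × 23% = 2.9808% of Clearview Energy Co.
Direct interest in Clearview Energy Co: 6%.
Aggregating (R2): 3.0705% + 2.9808% + 6% = 12.0513%.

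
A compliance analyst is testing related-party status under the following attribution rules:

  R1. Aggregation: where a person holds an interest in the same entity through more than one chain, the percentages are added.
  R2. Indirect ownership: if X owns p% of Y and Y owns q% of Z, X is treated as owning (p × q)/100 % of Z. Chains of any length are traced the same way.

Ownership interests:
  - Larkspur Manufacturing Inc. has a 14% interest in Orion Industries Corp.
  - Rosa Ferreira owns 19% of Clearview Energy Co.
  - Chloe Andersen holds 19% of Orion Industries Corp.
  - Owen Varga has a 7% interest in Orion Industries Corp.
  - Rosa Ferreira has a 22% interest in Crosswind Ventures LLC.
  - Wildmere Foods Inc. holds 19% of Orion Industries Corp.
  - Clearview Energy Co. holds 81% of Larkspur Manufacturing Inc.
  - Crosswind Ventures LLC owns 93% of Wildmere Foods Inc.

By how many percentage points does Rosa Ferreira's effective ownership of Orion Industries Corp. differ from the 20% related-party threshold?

13.958

Chain via Crosswind Ventures LLC → Wildmere Foods Inc. (R2): 22% × 93% × 19% = 3.8874% of Orion Industries Corp.
Chain via Clearview Energy Co. → Larkspur Manufacturing Inc. (R2): 19% × 81% × 14% = 2.1546% of Orion Industries Corp.
Aggregating (R1): 3.8874% + 2.1546% = 6.042%.
6.042% falls short of the 20% threshold by 13.958 percentage points.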